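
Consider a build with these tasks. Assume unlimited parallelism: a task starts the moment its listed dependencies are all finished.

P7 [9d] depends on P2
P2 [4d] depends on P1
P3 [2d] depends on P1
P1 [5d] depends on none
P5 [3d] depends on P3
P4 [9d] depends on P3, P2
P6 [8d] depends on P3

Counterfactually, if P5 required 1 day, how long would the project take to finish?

18

The binding path is P1→P2→P4 = 5+4+9 = 18; finish at 18 days.
The longest path through P5 is only 10 days, so P5 has float 8.
The critical path is still P1→P2→P4; finish is now 18 days.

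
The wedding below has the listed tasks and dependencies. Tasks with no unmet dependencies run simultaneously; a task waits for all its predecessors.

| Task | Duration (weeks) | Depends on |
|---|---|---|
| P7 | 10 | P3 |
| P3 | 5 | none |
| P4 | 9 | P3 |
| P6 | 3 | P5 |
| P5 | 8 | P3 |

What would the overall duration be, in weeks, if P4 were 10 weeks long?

The binding path is P3→P5→P6 = 5+8+3 = 16; finish at 16 weeks.
P4 has 2 weeks of float (longest path through it is 14).
That remains the longest chain; total 16 weeks.

16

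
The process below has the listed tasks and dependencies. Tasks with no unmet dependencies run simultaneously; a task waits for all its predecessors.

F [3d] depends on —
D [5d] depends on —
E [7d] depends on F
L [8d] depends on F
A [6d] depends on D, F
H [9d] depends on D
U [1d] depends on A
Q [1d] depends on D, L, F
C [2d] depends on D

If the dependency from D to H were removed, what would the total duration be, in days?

12

Original critical path: D→H = 5+9 = 14 ⇒ 14 days.
Without D→H, H's earliest start moves from 5 to 0.
The longest chain is now F→L→Q = 3+8+1 = 12, so the plan takes 12 days.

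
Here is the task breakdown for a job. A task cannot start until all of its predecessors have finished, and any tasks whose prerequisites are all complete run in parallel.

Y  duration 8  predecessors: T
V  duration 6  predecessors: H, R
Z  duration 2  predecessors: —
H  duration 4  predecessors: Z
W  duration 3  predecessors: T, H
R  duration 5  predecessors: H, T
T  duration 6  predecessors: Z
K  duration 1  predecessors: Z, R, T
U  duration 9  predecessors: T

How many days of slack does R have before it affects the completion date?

The longest chain is Z→T→R→V = 2+6+5+6 = 19; overall finish 19 days.
Longest path through R: 19 days (earliest finish 13, latest finish 13).
So R can slip 13 − 13 = 0 days.

0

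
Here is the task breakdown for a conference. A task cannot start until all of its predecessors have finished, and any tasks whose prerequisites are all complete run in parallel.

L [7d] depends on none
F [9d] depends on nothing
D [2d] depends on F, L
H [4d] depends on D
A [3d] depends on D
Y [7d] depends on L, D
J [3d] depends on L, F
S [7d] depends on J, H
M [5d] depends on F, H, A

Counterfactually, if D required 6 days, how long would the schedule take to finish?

26

Baseline: F→D→H→S = 9+2+4+7 = 22 → 22 days.
Since D is critical, the +4 change carries straight to that chain (now 26 days).
No other chain overtakes it, so the finish is 26 days.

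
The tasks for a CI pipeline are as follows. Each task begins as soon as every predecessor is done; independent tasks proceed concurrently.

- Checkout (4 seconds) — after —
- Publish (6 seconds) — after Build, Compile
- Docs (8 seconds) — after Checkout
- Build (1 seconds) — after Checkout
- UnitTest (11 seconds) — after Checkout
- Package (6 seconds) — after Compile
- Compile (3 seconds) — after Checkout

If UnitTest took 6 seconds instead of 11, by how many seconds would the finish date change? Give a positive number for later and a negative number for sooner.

-2

Critical path before the change: Checkout→UnitTest = 4+11 = 15 giving 15 seconds.
UnitTest lies on that path, so at 6 seconds the path becomes 10 seconds.
Now Checkout→Compile→Package = 4+3+6 = 13 is longest, so the finish becomes 13 seconds.
Change in finish: 13 − 15 = -2 seconds.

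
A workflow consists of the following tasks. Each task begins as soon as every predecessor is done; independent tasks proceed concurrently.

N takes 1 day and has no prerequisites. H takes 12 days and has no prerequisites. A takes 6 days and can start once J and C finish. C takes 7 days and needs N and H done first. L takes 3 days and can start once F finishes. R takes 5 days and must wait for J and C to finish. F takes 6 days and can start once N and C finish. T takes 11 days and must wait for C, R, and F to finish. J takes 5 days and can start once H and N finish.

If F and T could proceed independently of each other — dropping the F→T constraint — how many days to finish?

Before: longest chain H→C→F→T = 12+7+6+11 = 36, finish 36.
Without F→T, T's earliest start moves from 25 to 24.
New critical path: H→C→R→T = 12+7+5+11 = 35 ⇒ 35 days.

35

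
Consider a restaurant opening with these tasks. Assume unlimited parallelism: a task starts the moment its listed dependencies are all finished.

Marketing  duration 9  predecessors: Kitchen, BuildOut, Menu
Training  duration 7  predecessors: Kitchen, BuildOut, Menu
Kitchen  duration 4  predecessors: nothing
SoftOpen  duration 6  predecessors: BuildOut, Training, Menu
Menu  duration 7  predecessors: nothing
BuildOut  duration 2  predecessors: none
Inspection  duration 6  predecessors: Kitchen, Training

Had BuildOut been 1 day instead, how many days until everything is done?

As given, the longest chain is Menu→Training→SoftOpen = 7+7+6 = 20, so the finish is 20 days.
BuildOut is off the critical path — its longest chain is 15 days, giving 5 of slack.
No other chain overtakes it, so the finish is 20 days.

20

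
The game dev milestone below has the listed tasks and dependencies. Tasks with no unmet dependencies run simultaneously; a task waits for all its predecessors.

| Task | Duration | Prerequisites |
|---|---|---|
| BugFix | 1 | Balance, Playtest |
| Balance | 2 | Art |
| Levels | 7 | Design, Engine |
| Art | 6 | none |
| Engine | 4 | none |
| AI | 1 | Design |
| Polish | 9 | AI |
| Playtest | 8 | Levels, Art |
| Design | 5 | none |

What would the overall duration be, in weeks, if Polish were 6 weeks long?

The binding path is Design→Levels→Playtest→BugFix = 5+7+8+1 = 21; finish at 21 weeks.
Polish is off the critical path — its longest chain is 15 weeks, giving 6 of slack.
That remains the longest chain; total 21 weeks.

21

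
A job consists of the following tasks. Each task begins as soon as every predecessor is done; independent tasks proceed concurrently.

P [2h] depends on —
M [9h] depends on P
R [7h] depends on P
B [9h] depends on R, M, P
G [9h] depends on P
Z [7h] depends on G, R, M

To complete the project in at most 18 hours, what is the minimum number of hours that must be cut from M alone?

2

Current finish: 20 hours; target: 18.
M is on every critical path, so each hour cut from M cuts the finish by one (this holds down to a finish of 18).
Need 20 − 18 = 2 hours off M → M becomes 7 hours, finish becomes 18.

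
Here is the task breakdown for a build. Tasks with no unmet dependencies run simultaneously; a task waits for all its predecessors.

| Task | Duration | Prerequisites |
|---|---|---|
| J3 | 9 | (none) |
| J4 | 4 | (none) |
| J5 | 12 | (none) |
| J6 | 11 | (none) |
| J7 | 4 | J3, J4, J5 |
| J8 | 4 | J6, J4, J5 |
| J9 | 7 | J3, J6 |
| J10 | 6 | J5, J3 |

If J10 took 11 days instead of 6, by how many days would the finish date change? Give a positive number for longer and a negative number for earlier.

Actual critical path: J5→J10 = 12+6 = 18 ⇒ 18 days.
Since J10 is critical, the +5 change carries straight to that chain (now 23 days).
The critical path is still J5→J10; finish is now 23 days.
Change in finish: 23 − 18 = +5 days.

5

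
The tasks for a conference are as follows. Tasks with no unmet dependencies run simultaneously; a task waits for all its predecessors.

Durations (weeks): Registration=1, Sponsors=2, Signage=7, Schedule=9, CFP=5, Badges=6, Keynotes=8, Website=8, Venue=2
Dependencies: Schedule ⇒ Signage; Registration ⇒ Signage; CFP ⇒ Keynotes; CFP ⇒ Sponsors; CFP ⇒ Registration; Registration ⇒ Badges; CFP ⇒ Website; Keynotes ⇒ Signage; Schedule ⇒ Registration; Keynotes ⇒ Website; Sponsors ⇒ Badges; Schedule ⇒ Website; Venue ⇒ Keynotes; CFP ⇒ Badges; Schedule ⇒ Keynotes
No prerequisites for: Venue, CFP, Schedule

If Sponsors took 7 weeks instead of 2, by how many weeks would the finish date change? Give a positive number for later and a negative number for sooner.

0

The binding path is Schedule→Keynotes→Website = 9+8+8 = 25; finish at 25 weeks.
Sponsors is off the critical path — its longest chain is 13 weeks, giving 12 of slack.
No other chain overtakes it, so the finish is 25 weeks.
Change in finish: 25 − 25 = +0 weeks.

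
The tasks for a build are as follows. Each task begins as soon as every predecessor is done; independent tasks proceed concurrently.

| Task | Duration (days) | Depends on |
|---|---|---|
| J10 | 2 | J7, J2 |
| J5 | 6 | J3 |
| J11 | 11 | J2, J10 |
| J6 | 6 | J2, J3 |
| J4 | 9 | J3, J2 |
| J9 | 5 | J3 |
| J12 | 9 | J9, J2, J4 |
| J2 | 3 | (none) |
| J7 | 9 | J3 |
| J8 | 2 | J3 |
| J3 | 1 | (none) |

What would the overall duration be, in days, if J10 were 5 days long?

26

As given, the longest chain is J3→J7→J10→J11 = 1+9+2+11 = 23, so the finish is 23 days.
J10 is on the critical path; changing it to 5 makes that path 26 days.
The critical path is still J3→J7→J10→J11; finish is now 26 days.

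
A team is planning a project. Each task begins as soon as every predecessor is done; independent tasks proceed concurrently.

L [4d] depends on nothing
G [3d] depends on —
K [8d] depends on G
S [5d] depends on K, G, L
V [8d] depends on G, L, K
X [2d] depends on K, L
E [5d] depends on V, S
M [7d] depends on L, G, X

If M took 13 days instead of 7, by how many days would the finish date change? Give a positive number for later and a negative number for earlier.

2

Critical path before the change: G→K→V→E = 3+8+8+5 = 24 giving 24 days.
The longest path through M is only 20 days, so M has float 4.
The binding chain switches to G→K→X→M = 3+8+2+13 = 26; finish 26 days.
Change in finish: 26 − 24 = +2 days.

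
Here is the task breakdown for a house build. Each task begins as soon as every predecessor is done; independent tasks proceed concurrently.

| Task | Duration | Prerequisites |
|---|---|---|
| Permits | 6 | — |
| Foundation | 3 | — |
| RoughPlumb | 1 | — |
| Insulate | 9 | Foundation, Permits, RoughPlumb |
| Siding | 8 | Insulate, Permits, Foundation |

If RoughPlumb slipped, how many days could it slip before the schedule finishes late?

Critical path: Permits→Insulate→Siding = 6+9+8 = 23, so the finish is 23 days.
RoughPlumb finishes as early as 1 and must finish by 6.
Float = 23 − 18 = 5.

5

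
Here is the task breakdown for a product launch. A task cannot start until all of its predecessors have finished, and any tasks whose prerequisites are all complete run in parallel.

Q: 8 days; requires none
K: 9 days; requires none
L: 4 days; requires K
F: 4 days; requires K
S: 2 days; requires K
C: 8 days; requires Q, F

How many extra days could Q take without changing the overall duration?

Critical path: K→F→C = 9+4+8 = 21, so the finish is 21 days.
The longest chain containing Q totals 16 days.
Slack of Q = 5 − 0 = 5 days.

5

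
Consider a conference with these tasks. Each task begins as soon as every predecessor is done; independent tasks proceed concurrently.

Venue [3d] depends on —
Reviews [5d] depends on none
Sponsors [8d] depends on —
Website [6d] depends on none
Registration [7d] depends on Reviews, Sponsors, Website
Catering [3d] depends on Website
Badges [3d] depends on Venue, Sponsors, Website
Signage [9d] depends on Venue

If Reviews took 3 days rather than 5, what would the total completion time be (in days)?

15

Critical path before the change: Sponsors→Registration = 8+7 = 15 giving 15 days.
Reviews is off the critical path — its longest chain is 12 days, giving 3 of slack.
No other chain overtakes it, so the finish is 15 days.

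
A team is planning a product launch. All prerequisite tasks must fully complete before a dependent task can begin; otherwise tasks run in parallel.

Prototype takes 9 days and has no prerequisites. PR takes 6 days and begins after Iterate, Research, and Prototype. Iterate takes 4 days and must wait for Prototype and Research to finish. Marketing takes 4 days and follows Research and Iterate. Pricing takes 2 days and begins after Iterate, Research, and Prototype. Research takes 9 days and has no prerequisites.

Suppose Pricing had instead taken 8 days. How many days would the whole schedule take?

21

As given, the longest chain is Research→Iterate→PR = 9+4+6 = 19, so the finish is 19 days.
Pricing is off the critical path — its longest chain is 15 days, giving 4 of slack.
New critical path: Research→Iterate→Pricing = 9+4+8 = 21 ⇒ 21 days.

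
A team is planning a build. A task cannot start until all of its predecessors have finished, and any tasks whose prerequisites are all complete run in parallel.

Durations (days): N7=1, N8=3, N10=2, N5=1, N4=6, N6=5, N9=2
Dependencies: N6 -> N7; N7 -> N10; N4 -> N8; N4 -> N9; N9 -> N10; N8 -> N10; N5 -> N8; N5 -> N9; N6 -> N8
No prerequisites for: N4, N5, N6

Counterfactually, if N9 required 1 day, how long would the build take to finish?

The binding path is N4→N8→N10 = 6+3+2 = 11; finish at 11 days.
N9 has 1 day of float (longest path through it is 10).
The critical path is still N4→N8→N10; finish is now 11 days.

11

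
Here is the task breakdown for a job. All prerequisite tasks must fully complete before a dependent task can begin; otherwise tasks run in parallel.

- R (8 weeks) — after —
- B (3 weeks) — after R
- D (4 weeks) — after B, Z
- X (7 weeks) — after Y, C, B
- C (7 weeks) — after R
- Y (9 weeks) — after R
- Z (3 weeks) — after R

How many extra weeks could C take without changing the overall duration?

2

R→Y→X = 8+9+7 = 24 sets the makespan at 24 weeks.
The longest chain containing C totals 22 weeks.
Float = 24 − 22 = 2.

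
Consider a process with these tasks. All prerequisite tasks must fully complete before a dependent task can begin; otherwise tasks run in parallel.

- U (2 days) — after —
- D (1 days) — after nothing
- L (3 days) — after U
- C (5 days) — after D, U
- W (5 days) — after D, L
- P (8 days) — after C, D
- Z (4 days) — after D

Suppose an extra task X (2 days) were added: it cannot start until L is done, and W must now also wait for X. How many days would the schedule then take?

15

Originally the schedule takes 15 days.
With X inserted, W now waits for max(D, L, X).
New critical path: U→C→P = 2+5+8 = 15 ⇒ 15 days.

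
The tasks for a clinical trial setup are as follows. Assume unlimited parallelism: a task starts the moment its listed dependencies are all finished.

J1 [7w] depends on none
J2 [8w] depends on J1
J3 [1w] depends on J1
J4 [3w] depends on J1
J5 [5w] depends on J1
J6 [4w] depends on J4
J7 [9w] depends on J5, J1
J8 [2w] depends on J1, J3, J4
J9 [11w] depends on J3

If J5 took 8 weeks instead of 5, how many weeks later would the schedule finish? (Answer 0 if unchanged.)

3

Critical path before the change: J1→J5→J7 = 7+5+9 = 21 giving 21 weeks.
Since J5 is critical, the +3 change carries straight to that chain (now 24 weeks).
The critical path is still J1→J5→J7; finish is now 24 weeks.
Change in finish: 24 − 21 = +3 weeks.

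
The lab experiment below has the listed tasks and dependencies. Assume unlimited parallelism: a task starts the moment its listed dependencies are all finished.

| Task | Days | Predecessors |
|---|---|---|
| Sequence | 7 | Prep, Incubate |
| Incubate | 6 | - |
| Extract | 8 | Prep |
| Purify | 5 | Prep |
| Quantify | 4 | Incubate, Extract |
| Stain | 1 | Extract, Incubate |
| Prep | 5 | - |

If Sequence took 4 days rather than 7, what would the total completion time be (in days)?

Baseline: Prep→Extract→Quantify = 5+8+4 = 17 → 17 days.
Sequence is off the critical path — its longest chain is 13 days, giving 4 of slack.
That remains the longest chain; total 17 days.

17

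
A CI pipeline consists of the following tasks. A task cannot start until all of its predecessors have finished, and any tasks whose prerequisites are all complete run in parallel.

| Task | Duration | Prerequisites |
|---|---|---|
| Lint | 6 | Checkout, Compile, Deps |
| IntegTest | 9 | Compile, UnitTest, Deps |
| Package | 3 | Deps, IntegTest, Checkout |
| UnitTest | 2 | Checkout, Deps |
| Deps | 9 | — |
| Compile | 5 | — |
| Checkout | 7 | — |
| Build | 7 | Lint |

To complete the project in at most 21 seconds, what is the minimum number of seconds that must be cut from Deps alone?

2

Current finish: 23 seconds; target: 21.
Deps is on every critical path, so each second cut from Deps cuts the finish by one (this holds down to a finish of 21).
Need 23 − 21 = 2 seconds off Deps → Deps becomes 7 seconds, finish becomes 21.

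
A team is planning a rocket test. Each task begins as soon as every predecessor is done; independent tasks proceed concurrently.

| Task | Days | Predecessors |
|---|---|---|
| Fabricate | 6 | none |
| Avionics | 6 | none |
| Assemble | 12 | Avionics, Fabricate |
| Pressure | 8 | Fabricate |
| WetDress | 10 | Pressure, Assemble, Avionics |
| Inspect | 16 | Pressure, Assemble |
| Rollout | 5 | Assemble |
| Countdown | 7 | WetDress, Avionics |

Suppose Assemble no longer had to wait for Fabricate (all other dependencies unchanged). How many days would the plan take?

35

Before: longest chain Fabricate→Assemble→WetDress→Countdown = 6+12+10+7 = 35, finish 35.
Dropping Fabricate→Assemble doesn't change Assemble's earliest start (6); another predecessor still binds.
New critical path: Avionics→Assemble→WetDress→Countdown = 6+12+10+7 = 35 ⇒ 35 days.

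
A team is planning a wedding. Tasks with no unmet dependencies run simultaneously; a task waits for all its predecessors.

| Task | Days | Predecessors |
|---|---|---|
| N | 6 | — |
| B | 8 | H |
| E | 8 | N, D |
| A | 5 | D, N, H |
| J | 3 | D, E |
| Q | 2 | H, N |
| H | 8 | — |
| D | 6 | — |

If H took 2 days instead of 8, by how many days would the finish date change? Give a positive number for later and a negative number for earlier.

The binding path is N→E→J = 6+8+3 = 17; finish at 17 days.
H has 1 day of float (longest path through it is 16).
That remains the longest chain; total 17 days.
Change in finish: 17 − 17 = +0 days.

0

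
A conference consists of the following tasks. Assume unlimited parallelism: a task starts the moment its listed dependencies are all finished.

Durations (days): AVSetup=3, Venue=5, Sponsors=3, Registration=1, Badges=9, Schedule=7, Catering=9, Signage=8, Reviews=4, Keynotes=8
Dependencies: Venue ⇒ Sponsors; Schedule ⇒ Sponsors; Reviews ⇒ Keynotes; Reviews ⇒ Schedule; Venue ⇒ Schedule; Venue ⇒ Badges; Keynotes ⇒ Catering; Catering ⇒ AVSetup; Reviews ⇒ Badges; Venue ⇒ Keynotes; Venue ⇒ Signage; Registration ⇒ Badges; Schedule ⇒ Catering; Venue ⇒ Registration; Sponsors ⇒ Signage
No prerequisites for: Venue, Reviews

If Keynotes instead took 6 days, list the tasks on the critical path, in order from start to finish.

Venue, Schedule, Catering, AVSetup

Baseline: Venue→Keynotes→Catering→AVSetup = 5+8+9+3 = 25 → 25 days.
Keynotes is on the critical path; changing it to 6 makes that path 23 days.
Now Venue→Schedule→Catering→AVSetup = 5+7+9+3 = 24 is longest, so the finish becomes 24 days.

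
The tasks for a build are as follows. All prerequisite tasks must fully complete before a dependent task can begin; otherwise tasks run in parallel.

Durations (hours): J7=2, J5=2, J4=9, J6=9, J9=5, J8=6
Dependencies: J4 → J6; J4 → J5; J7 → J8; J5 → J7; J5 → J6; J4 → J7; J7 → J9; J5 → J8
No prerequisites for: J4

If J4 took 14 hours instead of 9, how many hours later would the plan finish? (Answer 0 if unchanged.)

5

The binding path is J4→J5→J6 = 9+2+9 = 20; finish at 20 hours.
J4 lies on that path, so at 14 hours the path becomes 25 hours.
The critical path is still J4→J5→J6; finish is now 25 hours.
Change in finish: 25 − 20 = +5 hours.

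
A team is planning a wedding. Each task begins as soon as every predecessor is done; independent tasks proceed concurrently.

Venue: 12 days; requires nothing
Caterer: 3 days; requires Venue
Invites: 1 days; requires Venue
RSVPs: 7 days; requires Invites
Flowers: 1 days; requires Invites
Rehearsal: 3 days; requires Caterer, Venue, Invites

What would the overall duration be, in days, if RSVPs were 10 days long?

23

Critical path before the change: Venue→Invites→RSVPs = 12+1+7 = 20 giving 20 days.
RSVPs lies on that path, so at 10 days the path becomes 23 days.
No other chain overtakes it, so the finish is 23 days.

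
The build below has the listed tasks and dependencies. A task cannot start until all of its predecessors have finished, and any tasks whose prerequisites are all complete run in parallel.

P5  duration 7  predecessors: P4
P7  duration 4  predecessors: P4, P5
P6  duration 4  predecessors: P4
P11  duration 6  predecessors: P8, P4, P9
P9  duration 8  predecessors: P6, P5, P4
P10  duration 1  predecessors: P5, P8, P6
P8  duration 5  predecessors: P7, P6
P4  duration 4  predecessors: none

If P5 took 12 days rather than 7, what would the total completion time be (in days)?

31

The binding path is P4→P5→P7→P8→P11 = 4+7+4+5+6 = 26; finish at 26 days.
P5 lies on that path, so at 12 days the path becomes 31 days.
The critical path is still P4→P5→P7→P8→P11; finish is now 31 days.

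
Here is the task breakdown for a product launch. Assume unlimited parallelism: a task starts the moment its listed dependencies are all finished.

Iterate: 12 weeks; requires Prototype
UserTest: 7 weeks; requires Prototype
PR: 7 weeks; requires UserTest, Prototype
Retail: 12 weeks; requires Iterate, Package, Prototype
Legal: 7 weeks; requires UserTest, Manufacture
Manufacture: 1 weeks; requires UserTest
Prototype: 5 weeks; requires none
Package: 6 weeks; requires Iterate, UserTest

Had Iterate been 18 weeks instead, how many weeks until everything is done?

As given, the longest chain is Prototype→Iterate→Package→Retail = 5+12+6+12 = 35, so the finish is 35 weeks.
Iterate is on the critical path; changing it to 18 makes that path 41 weeks.
The critical path is still Prototype→Iterate→Package→Retail; finish is now 41 weeks.

41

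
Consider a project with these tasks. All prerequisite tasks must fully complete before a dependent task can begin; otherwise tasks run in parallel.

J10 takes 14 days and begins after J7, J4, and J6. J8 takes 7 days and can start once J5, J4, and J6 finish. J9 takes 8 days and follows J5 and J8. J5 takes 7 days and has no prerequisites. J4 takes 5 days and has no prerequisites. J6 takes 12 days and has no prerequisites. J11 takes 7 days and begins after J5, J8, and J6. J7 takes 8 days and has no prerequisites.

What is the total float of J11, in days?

Critical path: J6→J8→J9 = 12+7+8 = 27, so the finish is 27 days.
J11 finishes as early as 26 and must finish by 27.
So J11 can slip 27 − 26 = 1 day.

1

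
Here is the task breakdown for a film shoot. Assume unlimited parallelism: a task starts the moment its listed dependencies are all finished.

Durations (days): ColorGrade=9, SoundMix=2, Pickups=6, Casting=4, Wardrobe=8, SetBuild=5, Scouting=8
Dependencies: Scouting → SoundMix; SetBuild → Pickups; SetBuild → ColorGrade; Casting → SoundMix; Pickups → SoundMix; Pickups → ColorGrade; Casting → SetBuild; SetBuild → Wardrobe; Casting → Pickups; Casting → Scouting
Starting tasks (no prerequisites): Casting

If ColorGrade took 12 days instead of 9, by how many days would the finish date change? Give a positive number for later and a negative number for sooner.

As given, the longest chain is Casting→SetBuild→Pickups→ColorGrade = 4+5+6+9 = 24, so the finish is 24 days.
Since ColorGrade is critical, the +3 change carries straight to that chain (now 27 days).
That remains the longest chain; total 27 days.
Change in finish: 27 − 24 = +3 days.

3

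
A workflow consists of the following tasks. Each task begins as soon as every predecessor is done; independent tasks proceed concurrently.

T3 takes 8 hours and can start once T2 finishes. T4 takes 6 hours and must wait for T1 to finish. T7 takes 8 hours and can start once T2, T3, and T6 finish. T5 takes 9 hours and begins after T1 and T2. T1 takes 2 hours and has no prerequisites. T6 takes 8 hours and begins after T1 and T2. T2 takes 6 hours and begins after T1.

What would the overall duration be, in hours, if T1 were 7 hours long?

Baseline: T1→T2→T3→T7 = 2+6+8+8 = 24 → 24 hours.
T1 is on the critical path; changing it to 7 makes that path 29 hours.
No other chain overtakes it, so the finish is 29 hours.

29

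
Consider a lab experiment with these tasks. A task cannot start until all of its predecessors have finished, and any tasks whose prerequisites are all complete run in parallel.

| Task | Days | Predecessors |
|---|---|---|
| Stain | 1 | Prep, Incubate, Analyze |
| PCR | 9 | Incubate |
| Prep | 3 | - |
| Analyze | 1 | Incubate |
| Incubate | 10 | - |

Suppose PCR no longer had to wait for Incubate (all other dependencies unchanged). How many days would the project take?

12

With the dependency in place, Incubate→PCR = 10+9 = 19 sets the finish at 19 days.
Without Incubate→PCR, PCR's earliest start moves from 10 to 0.
The longest chain is now Incubate→Analyze→Stain = 10+1+1 = 12, so the project takes 12 days.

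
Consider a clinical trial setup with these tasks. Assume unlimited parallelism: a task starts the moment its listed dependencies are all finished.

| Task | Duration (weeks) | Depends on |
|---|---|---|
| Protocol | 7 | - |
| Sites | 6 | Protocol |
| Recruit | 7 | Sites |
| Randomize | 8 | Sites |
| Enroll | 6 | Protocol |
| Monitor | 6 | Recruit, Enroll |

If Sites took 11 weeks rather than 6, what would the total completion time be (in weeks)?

Baseline: Protocol→Sites→Recruit→Monitor = 7+6+7+6 = 26 → 26 weeks.
Sites lies on that path, so at 11 weeks the path becomes 31 weeks.
The critical path is still Protocol→Sites→Recruit→Monitor; finish is now 31 weeks.

31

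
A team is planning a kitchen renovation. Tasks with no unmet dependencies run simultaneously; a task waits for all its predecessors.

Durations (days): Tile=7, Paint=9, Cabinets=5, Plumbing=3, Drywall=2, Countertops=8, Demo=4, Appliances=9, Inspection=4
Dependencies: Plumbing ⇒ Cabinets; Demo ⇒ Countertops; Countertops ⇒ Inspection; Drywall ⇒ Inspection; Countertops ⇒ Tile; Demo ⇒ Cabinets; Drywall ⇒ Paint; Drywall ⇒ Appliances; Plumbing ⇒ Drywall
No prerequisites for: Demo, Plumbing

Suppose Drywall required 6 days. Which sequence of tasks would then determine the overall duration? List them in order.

Demo, Countertops, Tile

As given, the longest chain is Demo→Countertops→Tile = 4+8+7 = 19, so the finish is 19 days.
Drywall is off the critical path — its longest chain is 14 days, giving 5 of slack.
That remains the longest chain; total 19 days.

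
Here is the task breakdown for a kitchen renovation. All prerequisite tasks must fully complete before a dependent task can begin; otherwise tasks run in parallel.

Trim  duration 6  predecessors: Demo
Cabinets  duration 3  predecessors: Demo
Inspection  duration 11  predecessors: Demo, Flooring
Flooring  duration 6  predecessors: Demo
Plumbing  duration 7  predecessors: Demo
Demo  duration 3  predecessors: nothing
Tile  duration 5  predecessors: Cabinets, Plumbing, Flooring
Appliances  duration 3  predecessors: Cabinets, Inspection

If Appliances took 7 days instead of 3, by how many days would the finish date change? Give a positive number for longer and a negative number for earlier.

4

The binding path is Demo→Flooring→Inspection→Appliances = 3+6+11+3 = 23; finish at 23 days.
Since Appliances is critical, the +4 change carries straight to that chain (now 27 days).
The critical path is still Demo→Flooring→Inspection→Appliances; finish is now 27 days.
Change in finish: 27 − 23 = +4 days.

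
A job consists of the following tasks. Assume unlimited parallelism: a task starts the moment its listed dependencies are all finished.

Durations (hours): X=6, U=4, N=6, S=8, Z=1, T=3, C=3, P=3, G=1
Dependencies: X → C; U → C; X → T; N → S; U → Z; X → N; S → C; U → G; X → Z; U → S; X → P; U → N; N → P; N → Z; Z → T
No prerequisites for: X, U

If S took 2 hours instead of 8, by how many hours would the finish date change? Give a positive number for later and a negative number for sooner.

-6

As given, the longest chain is X→N→S→C = 6+6+8+3 = 23, so the finish is 23 hours.
S lies on that path, so at 2 hours the path becomes 17 hours.
The critical path is still X→N→S→C; finish is now 17 hours.
Change in finish: 17 − 23 = -6 hours.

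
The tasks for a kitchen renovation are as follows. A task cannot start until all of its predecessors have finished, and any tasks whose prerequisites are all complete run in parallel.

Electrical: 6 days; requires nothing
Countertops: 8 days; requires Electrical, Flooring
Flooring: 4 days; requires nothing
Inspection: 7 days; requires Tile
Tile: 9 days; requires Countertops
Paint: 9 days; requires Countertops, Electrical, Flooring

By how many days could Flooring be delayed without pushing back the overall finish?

2

Electrical→Countertops→Tile→Inspection = 6+8+9+7 = 30 sets the makespan at 30 days.
Longest path through Flooring: 28 days (earliest finish 4, latest finish 6).
So Flooring can slip 6 − 4 = 2 days.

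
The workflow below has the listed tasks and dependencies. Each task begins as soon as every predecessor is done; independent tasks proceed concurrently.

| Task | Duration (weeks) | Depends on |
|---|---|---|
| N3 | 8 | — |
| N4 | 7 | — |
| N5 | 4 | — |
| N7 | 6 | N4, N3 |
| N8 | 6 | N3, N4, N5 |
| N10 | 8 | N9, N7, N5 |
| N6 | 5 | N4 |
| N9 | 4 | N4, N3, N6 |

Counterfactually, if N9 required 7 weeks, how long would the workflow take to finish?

27

Actual critical path: N4→N6→N9→N10 = 7+5+4+8 = 24 ⇒ 24 weeks.
Since N9 is critical, the +3 change carries straight to that chain (now 27 weeks).
That remains the longest chain; total 27 weeks.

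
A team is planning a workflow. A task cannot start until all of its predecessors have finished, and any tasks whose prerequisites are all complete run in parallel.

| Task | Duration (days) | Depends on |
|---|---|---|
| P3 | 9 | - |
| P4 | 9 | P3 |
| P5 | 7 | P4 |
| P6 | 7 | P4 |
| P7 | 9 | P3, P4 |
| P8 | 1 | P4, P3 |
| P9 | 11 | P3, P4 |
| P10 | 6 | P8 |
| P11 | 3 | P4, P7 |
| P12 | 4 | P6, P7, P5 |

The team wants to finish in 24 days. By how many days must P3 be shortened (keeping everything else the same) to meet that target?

7

Current finish: 31 days; target: 24.
P3 is on every critical path, so each day cut from P3 cuts the finish by one (this holds down to a finish of 23).
Need 31 − 24 = 7 days off P3 → P3 becomes 2 days, finish becomes 24.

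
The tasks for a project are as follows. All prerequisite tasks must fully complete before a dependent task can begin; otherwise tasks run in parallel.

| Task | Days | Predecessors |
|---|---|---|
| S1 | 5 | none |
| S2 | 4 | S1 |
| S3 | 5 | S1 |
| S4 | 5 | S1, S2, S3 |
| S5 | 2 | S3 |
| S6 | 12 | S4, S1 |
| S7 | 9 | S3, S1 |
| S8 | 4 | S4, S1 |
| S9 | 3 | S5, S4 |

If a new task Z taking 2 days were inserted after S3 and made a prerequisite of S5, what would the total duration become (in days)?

Originally the schedule takes 27 days.
With Z inserted, S5 now waits for max(S3, Z).
New critical path: S1→S3→S4→S6 = 5+5+5+12 = 27 ⇒ 27 days.

27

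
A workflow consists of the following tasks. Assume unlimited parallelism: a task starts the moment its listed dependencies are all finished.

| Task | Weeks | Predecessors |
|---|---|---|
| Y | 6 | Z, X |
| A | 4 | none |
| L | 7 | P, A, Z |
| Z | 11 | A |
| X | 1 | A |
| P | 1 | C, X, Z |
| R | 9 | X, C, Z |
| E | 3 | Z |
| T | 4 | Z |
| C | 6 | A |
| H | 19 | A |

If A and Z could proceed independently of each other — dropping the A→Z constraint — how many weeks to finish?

23

Original critical path: A→Z→R = 4+11+9 = 24 ⇒ 24 weeks.
Without A→Z, Z's earliest start moves from 4 to 0.
New critical path: A→H = 4+19 = 23 ⇒ 23 weeks.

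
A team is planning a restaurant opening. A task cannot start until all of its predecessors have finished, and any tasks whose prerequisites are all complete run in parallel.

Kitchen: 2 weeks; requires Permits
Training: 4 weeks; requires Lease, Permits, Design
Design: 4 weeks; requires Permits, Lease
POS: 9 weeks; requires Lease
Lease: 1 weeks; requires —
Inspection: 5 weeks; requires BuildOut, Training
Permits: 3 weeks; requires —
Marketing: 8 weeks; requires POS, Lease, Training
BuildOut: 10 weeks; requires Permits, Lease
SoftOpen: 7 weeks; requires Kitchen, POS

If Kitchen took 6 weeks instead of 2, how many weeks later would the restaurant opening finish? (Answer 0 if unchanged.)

0

As given, the longest chain is Permits→Design→Training→Marketing = 3+4+4+8 = 19, so the finish is 19 weeks.
The longest path through Kitchen is only 12 weeks, so Kitchen has float 7.
The critical path is still Permits→Design→Training→Marketing; finish is now 19 weeks.
Change in finish: 19 − 19 = +0 weeks.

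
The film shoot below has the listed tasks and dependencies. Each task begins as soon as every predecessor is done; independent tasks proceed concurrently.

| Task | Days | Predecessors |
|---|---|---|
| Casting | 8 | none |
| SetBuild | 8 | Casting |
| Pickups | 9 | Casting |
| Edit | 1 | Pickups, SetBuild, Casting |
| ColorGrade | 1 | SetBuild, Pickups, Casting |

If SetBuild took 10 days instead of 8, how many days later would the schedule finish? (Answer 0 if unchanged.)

Actual critical path: Casting→Pickups→Edit = 8+9+1 = 18 ⇒ 18 days.
SetBuild is off the critical path — its longest chain is 17 days, giving 1 of slack.
New critical path: Casting→SetBuild→Edit = 8+10+1 = 19 ⇒ 19 days.
Change in finish: 19 − 18 = +1 days.

1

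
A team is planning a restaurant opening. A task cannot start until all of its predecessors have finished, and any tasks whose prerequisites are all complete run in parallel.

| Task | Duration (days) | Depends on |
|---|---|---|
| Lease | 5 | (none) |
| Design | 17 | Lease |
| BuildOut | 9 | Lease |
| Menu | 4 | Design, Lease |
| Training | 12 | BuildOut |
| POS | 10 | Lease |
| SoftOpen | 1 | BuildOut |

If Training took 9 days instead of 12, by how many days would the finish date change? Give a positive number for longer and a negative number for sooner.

Baseline: Lease→BuildOut→Training = 5+9+12 = 26 → 26 days.
Since Training is critical, the -3 change carries straight to that chain (now 23 days).
New critical path: Lease→Design→Menu = 5+17+4 = 26 ⇒ 26 days.
Change in finish: 26 − 26 = +0 days.

0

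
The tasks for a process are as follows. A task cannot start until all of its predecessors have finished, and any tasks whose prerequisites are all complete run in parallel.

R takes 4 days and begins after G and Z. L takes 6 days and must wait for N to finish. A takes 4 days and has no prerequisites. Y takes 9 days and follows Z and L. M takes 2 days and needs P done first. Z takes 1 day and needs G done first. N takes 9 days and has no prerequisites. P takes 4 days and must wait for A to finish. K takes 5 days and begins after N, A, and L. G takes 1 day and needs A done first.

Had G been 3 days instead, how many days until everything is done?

24

The binding path is N→L→Y = 9+6+9 = 24; finish at 24 days.
G has 9 days of float (longest path through it is 15).
The critical path is still N→L→Y; finish is now 24 days.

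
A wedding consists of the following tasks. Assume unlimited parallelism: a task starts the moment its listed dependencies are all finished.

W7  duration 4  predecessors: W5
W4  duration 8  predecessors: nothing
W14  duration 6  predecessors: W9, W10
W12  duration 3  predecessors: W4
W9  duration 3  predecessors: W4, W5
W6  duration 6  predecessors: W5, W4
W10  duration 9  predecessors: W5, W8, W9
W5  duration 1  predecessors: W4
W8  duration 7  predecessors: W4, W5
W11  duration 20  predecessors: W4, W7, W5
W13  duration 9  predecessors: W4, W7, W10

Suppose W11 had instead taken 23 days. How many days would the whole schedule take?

Critical path before the change: W4→W5→W8→W10→W13 = 8+1+7+9+9 = 34 giving 34 days.
W11 is off the critical path — its longest chain is 33 days, giving 1 of slack.
Now W4→W5→W7→W11 = 8+1+4+23 = 36 is longest, so the finish becomes 36 days.

36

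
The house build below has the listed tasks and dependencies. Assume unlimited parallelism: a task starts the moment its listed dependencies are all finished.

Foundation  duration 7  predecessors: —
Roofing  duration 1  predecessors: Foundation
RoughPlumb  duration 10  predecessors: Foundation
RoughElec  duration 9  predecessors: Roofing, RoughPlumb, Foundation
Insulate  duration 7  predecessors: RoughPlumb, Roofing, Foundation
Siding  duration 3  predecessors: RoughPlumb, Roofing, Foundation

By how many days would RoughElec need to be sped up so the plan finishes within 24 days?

Current finish: 26 days; target: 24.
RoughElec is on every critical path, so each day cut from RoughElec cuts the finish by one (this holds down to a finish of 24).
Need 26 − 24 = 2 days off RoughElec → RoughElec becomes 7 days, finish becomes 24.

2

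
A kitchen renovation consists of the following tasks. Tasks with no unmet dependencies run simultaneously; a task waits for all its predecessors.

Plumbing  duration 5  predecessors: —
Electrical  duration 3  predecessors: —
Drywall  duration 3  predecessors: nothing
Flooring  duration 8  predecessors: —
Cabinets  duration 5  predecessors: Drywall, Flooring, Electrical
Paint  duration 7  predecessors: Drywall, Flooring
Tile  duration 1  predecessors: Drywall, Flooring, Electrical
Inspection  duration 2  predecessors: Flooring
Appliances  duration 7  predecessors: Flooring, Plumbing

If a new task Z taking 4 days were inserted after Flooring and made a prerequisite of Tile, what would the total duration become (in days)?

Originally the project takes 15 days.
With Z inserted, Tile now waits for max(Drywall, Flooring, Electrical, Z).
New critical path: Flooring→Paint = 8+7 = 15 ⇒ 15 days.

15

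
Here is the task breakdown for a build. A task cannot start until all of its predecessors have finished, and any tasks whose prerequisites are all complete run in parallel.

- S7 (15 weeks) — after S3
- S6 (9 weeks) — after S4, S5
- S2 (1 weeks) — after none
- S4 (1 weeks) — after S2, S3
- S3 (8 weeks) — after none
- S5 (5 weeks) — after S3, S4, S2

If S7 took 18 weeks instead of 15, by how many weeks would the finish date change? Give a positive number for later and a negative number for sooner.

As given, the longest chain is S3→S7 = 8+15 = 23, so the finish is 23 weeks.
S7 is on the critical path; changing it to 18 makes that path 26 weeks.
The critical path is still S3→S7; finish is now 26 weeks.
Change in finish: 26 − 23 = +3 weeks.

3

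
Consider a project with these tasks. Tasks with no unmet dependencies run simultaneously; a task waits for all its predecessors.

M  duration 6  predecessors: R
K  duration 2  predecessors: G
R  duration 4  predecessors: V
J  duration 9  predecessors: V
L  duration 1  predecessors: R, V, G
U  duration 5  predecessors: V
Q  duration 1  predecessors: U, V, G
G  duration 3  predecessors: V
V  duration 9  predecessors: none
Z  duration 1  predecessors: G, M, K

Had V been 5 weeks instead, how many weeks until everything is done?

Actual critical path: V→R→M→Z = 9+4+6+1 = 20 ⇒ 20 weeks.
Since V is critical, the -4 change carries straight to that chain (now 16 weeks).
The critical path is still V→R→M→Z; finish is now 16 weeks.

16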